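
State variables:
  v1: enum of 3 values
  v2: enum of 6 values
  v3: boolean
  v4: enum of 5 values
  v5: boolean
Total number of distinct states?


State space = product of domain sizes of all variables.
Domain sizes:
  v1 (enum of 3 values): 3
  v2 (enum of 6 values): 6
  v3 (boolean): 2
  v4 (enum of 5 values): 5
  v5 (boolean): 2
Product = 3 * 6 * 2 * 5 * 2 = 360

360


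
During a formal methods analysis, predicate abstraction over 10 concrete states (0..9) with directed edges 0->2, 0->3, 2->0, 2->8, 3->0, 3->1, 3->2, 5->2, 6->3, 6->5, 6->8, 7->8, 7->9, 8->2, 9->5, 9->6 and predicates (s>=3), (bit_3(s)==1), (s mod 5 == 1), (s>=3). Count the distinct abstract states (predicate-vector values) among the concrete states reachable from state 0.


BFS from 0:
Concrete reachable: {0, 1, 2, 3, 8}
Abstract via predicates (s>=3), (bit_3(s)==1), (s mod 5 == 1), (s>=3):
  (0,0,0,0) <- {0, 2}
  (0,0,1,0) <- {1}
  (1,0,0,1) <- {3}
  (1,1,0,1) <- {8}
Distinct abstract states = 4

4


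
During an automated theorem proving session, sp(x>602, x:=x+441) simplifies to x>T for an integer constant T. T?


Formula: sp(P, x:=E) = exists old_x. (x = E[old_x/x]) AND P[old_x/x] (old_x is the value of x before the assignment; eliminate old_x by solving x = E[old_x/x] for old_x)
Step 1: Precondition P: x>602, i.e. old_x > 602
Step 2: Assignment gives x = old_x + 441, so old_x = x - 441
Step 3: Substitute into P: x - 441 > 602
Step 4: Simplify: x > 602+441 = 1043

1043


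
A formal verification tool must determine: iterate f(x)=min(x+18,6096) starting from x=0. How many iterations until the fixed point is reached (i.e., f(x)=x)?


Step 1: x=0, cap=6096, increment=18
Step 2: x grows by 18 each step until capped at 6096; fixed point is x=6096
Step 3: iterations = ceil(6096/18) = 339

339


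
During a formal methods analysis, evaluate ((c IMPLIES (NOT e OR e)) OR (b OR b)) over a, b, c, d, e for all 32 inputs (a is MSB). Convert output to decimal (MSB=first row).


Formula: ((c IMPLIES (NOT e OR e)) OR (b OR b)) over a, b, c, d, e (32 rows)
Evaluate each row (bits = a,b,c,d,e, MSB first):
  row 0 [00000]: ((0 IMPLIES (NOT 0 OR 0)) OR (0 OR 0)) -> 1
  row 1 [00001]: ((0 IMPLIES (NOT 1 OR 1)) OR (0 OR 0)) -> 1
  row 2 [00010]: ((0 IMPLIES (NOT 0 OR 0)) OR (0 OR 0)) -> 1
  row 3 [00011]: ((0 IMPLIES (NOT 1 OR 1)) OR (0 OR 0)) -> 1
  row 4 [00100]: ((1 IMPLIES (NOT 0 OR 0)) OR (0 OR 0)) -> 1
  row 5 [00101]: ((1 IMPLIES (NOT 1 OR 1)) OR (0 OR 0)) -> 1
  row 6 [00110]: ((1 IMPLIES (NOT 0 OR 0)) OR (0 OR 0)) -> 1
  row 7 [00111]: ((1 IMPLIES (NOT 1 OR 1)) OR (0 OR 0)) -> 1
  row 8 [01000]: ((0 IMPLIES (NOT 0 OR 0)) OR (1 OR 1)) -> 1
  row 9 [01001]: ((0 IMPLIES (NOT 1 OR 1)) OR (1 OR 1)) -> 1
  row 10 [01010]: ((0 IMPLIES (NOT 0 OR 0)) OR (1 OR 1)) -> 1
  row 11 [01011]: ((0 IMPLIES (NOT 1 OR 1)) OR (1 OR 1)) -> 1
  row 12 [01100]: ((1 IMPLIES (NOT 0 OR 0)) OR (1 OR 1)) -> 1
  row 13 [01101]: ((1 IMPLIES (NOT 1 OR 1)) OR (1 OR 1)) -> 1
  row 14 [01110]: ((1 IMPLIES (NOT 0 OR 0)) OR (1 OR 1)) -> 1
  row 15 [01111]: ((1 IMPLIES (NOT 1 OR 1)) OR (1 OR 1)) -> 1
  row 16 [10000]: ((0 IMPLIES (NOT 0 OR 0)) OR (0 OR 0)) -> 1
  row 17 [10001]: ((0 IMPLIES (NOT 1 OR 1)) OR (0 OR 0)) -> 1
  row 18 [10010]: ((0 IMPLIES (NOT 0 OR 0)) OR (0 OR 0)) -> 1
  row 19 [10011]: ((0 IMPLIES (NOT 1 OR 1)) OR (0 OR 0)) -> 1
  row 20 [10100]: ((1 IMPLIES (NOT 0 OR 0)) OR (0 OR 0)) -> 1
  row 21 [10101]: ((1 IMPLIES (NOT 1 OR 1)) OR (0 OR 0)) -> 1
  row 22 [10110]: ((1 IMPLIES (NOT 0 OR 0)) OR (0 OR 0)) -> 1
  row 23 [10111]: ((1 IMPLIES (NOT 1 OR 1)) OR (0 OR 0)) -> 1
  row 24 [11000]: ((0 IMPLIES (NOT 0 OR 0)) OR (1 OR 1)) -> 1
  row 25 [11001]: ((0 IMPLIES (NOT 1 OR 1)) OR (1 OR 1)) -> 1
  row 26 [11010]: ((0 IMPLIES (NOT 0 OR 0)) OR (1 OR 1)) -> 1
  row 27 [11011]: ((0 IMPLIES (NOT 1 OR 1)) OR (1 OR 1)) -> 1
  row 28 [11100]: ((1 IMPLIES (NOT 0 OR 0)) OR (1 OR 1)) -> 1
  row 29 [11101]: ((1 IMPLIES (NOT 1 OR 1)) OR (1 OR 1)) -> 1
  row 30 [11110]: ((1 IMPLIES (NOT 0 OR 0)) OR (1 OR 1)) -> 1
  row 31 [11111]: ((1 IMPLIES (NOT 1 OR 1)) OR (1 OR 1)) -> 1
Full result column, 4 rows per line (a,b,c fixed per line; d,e runs 00..11 left to right):
  rows 0-3 [a,b,c=000]: 1111  = hex F
  rows 4-7 [a,b,c=001]: 1111  = hex F
  rows 8-11 [a,b,c=010]: 1111  = hex F
  rows 12-15 [a,b,c=011]: 1111  = hex F
  rows 16-19 [a,b,c=100]: 1111  = hex F
  rows 20-23 [a,b,c=101]: 1111  = hex F
  rows 24-27 [a,b,c=110]: 1111  = hex F
  rows 28-31 [a,b,c=111]: 1111  = hex F
Output column (row 0 .. row 31) = 11111111111111111111111111111111
Output column grouped in 4s = 1111 1111 1111 1111 1111 1111 1111 1111 = 0xFFFFFFFF
Convert to decimal digit by digit (value = value*16 + digit):
  F -> 15
  15*16 + 15 (F) = 255
  255*16 + 15 (F) = 4095
  4095*16 + 15 (F) = 65535
  65535*16 + 15 (F) = 1048575
  1048575*16 + 15 (F) = 16777215
  16777215*16 + 15 (F) = 268435455
  268435455*16 + 15 (F) = 4294967295
Decimal = 4294967295

4294967295


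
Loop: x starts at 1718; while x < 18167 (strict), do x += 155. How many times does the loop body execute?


Step 1: x goes from 1718 toward 18167 by 155; the body runs while x<18167, so iterations = ceil((bound-start)/step)
Step 2: Distance=16449
Step 3: ceil(16449/155)=107

107


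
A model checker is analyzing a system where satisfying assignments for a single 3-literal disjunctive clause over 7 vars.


Step 1: Total=2^7=128
Step 2: Unsat when all 3 false: 2^4=16
Step 3: Sat=128-16=112

112


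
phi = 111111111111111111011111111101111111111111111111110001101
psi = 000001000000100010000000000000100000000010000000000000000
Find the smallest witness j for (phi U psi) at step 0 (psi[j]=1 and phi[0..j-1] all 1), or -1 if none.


(phi U psi) at 0: need smallest j with psi[j]=1 and phi[i]=1 for all i in [0,j).
Scan from step 0:
  step 0: phi=1, psi=0 -> continue
  step 1: phi=1, psi=0 -> continue
  step 2: phi=1, psi=0 -> continue
  step 3: phi=1, psi=0 -> continue
  step 5: psi=1 and phi held for [0,5) -> witness found
Witness step = 5

5


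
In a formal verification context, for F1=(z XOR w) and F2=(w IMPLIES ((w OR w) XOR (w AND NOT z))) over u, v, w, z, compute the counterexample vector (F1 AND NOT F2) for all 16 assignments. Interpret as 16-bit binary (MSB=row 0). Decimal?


F1 = (z XOR w)
F2 = (w IMPLIES ((w OR w) XOR (w AND NOT z)))
Counterexample to F1=>F2 is where F1=1 and F2=0.
Evaluate each row (bits = u,v,w,z, MSB first):
  row 0 [0000]: F1=0 F2=1 -> F1&~F2 -> 0
  row 1 [0001]: F1=1 F2=1 -> F1&~F2 -> 0
  row 2 [0010]: F1=1 F2=0 -> F1&~F2 -> 1
  row 3 [0011]: F1=0 F2=1 -> F1&~F2 -> 0
  row 4 [0100]: F1=0 F2=1 -> F1&~F2 -> 0
  row 5 [0101]: F1=1 F2=1 -> F1&~F2 -> 0
  row 6 [0110]: F1=1 F2=0 -> F1&~F2 -> 1
  row 7 [0111]: F1=0 F2=1 -> F1&~F2 -> 0
  row 8 [1000]: F1=0 F2=1 -> F1&~F2 -> 0
  row 9 [1001]: F1=1 F2=1 -> F1&~F2 -> 0
  row 10 [1010]: F1=1 F2=0 -> F1&~F2 -> 1
  row 11 [1011]: F1=0 F2=1 -> F1&~F2 -> 0
  row 12 [1100]: F1=0 F2=1 -> F1&~F2 -> 0
  row 13 [1101]: F1=1 F2=1 -> F1&~F2 -> 0
  row 14 [1110]: F1=1 F2=0 -> F1&~F2 -> 1
  row 15 [1111]: F1=0 F2=1 -> F1&~F2 -> 0
Full result column, 4 rows per line (u,v fixed per line; w,z runs 00..11 left to right):
  rows 0-3 [u,v=00]: 0010  = hex 2
  rows 4-7 [u,v=01]: 0010  = hex 2
  rows 8-11 [u,v=10]: 0010  = hex 2
  rows 12-15 [u,v=11]: 0010  = hex 2
Counterexample vector (row 0 .. row 15) = 0010001000100010
Output column grouped in 4s = 0010 0010 0010 0010 = 0x2222
Convert to decimal digit by digit (value = value*16 + digit):
  2 -> 2
  2*16 + 2 = 34
  34*16 + 2 = 546
  546*16 + 2 = 8738
Decimal = 8738

8738


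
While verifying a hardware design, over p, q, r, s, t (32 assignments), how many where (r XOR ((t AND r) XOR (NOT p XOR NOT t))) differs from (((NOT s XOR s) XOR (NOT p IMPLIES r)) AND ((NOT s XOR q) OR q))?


F1 = (r XOR ((t AND r) XOR (NOT p XOR NOT t)))
F2 = (((NOT s XOR s) XOR (NOT p IMPLIES r)) AND ((NOT s XOR q) OR q))
Evaluate both on each of 32 rows (bits = p,q,r,s,t):
  row 0 [00000]: F1=0 F2=1 (differ) -> 1
  row 1 [00001]: F1=1 F2=1 -> 0
  row 2 [00010]: F1=0 F2=0 -> 0
  row 3 [00011]: F1=1 F2=0 (differ) -> 1
  row 4 [00100]: F1=1 F2=0 (differ) -> 1
  row 5 [00101]: F1=1 F2=0 (differ) -> 1
  row 6 [00110]: F1=1 F2=0 (differ) -> 1
  row 7 [00111]: F1=1 F2=0 (differ) -> 1
  row 8 [01000]: F1=0 F2=1 (differ) -> 1
  row 9 [01001]: F1=1 F2=1 -> 0
  row 10 [01010]: F1=0 F2=1 (differ) -> 1
  row 11 [01011]: F1=1 F2=1 -> 0
  row 12 [01100]: F1=1 F2=0 (differ) -> 1
  row 13 [01101]: F1=1 F2=0 (differ) -> 1
  row 14 [01110]: F1=1 F2=0 (differ) -> 1
  row 15 [01111]: F1=1 F2=0 (differ) -> 1
  row 16 [10000]: F1=1 F2=0 (differ) -> 1
  row 17 [10001]: F1=0 F2=0 -> 0
  row 18 [10010]: F1=1 F2=0 (differ) -> 1
  row 19 [10011]: F1=0 F2=0 -> 0
  row 20 [10100]: F1=0 F2=0 -> 0
  row 21 [10101]: F1=0 F2=0 -> 0
  row 22 [10110]: F1=0 F2=0 -> 0
  row 23 [10111]: F1=0 F2=0 -> 0
  row 24 [11000]: F1=1 F2=0 (differ) -> 1
  row 25 [11001]: F1=0 F2=0 -> 0
  row 26 [11010]: F1=1 F2=0 (differ) -> 1
  row 27 [11011]: F1=0 F2=0 -> 0
  row 28 [11100]: F1=0 F2=0 -> 0
  row 29 [11101]: F1=0 F2=0 -> 0
  row 30 [11110]: F1=0 F2=0 -> 0
  row 31 [11111]: F1=0 F2=0 -> 0
Full result column, 8 rows per line (p,q fixed per line; r,s,t runs 000..111 left to right):
  rows 0-7 [p,q=00]: 10011111  (ones: 6)
  rows 8-15 [p,q=01]: 10101111  (ones: 6)
  rows 16-23 [p,q=10]: 10100000  (ones: 2)
  rows 24-31 [p,q=11]: 10100000  (ones: 2)
Disagreements = 6+6+2+2 = 16

16


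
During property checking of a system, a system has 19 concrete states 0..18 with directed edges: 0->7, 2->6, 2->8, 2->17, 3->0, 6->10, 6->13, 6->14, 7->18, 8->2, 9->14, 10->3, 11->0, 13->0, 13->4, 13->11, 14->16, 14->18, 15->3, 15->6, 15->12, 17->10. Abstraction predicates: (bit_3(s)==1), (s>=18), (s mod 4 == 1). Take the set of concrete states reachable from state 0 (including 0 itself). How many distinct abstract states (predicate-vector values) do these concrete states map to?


BFS from 0:
Concrete reachable: {0, 7, 18}
Abstract via predicates (bit_3(s)==1), (s>=18), (s mod 4 == 1):
  (0,0,0) <- {0, 7}
  (0,1,0) <- {18}
Distinct abstract states = 2

2


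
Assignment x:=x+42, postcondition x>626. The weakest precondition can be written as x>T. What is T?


Formula: wp(x:=E, P) = P[E/x] (substitute E for x in postcondition)
Step 1: Postcondition: x>626
Step 2: Substitute x+42 for x: x+42>626
Step 3: Solve for x: x > 626-42 = 584

584


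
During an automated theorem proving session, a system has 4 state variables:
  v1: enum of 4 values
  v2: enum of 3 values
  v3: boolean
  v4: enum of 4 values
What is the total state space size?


State space = product of domain sizes of all variables.
Domain sizes:
  v1 (enum of 4 values): 4
  v2 (enum of 3 values): 3
  v3 (boolean): 2
  v4 (enum of 4 values): 4
Product = 4 * 3 * 2 * 4 = 96

96


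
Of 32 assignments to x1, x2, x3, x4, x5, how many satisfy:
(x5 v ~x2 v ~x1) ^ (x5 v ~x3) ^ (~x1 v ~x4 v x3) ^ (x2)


CNF with 4 clauses over 5 vars (32 assignments).
An assignment satisfies CNF iff every clause has >=1 true literal.
Check each row (bits = x1,x2,x3,x4,x5; clause T/F shown):
  row 0 [00000]: clauses=TTTF -> 0
  row 1 [00001]: clauses=TTTF -> 0
  row 2 [00010]: clauses=TTTF -> 0
  row 3 [00011]: clauses=TTTF -> 0
  row 4 [00100]: clauses=TFTF -> 0
  row 5 [00101]: clauses=TTTF -> 0
  row 6 [00110]: clauses=TFTF -> 0
  row 7 [00111]: clauses=TTTF -> 0
  row 8 [01000]: clauses=TTTT -> 1
  row 9 [01001]: clauses=TTTT -> 1
  row 10 [01010]: clauses=TTTT -> 1
  row 11 [01011]: clauses=TTTT -> 1
  row 12 [01100]: clauses=TFTT -> 0
  row 13 [01101]: clauses=TTTT -> 1
  row 14 [01110]: clauses=TFTT -> 0
  row 15 [01111]: clauses=TTTT -> 1
  row 16 [10000]: clauses=TTTF -> 0
  row 17 [10001]: clauses=TTTF -> 0
  row 18 [10010]: clauses=TTFF -> 0
  row 19 [10011]: clauses=TTFF -> 0
  row 20 [10100]: clauses=TFTF -> 0
  row 21 [10101]: clauses=TTTF -> 0
  row 22 [10110]: clauses=TFTF -> 0
  row 23 [10111]: clauses=TTTF -> 0
  row 24 [11000]: clauses=FTTT -> 0
  row 25 [11001]: clauses=TTTT -> 1
  row 26 [11010]: clauses=FTFT -> 0
  row 27 [11011]: clauses=TTFT -> 0
  row 28 [11100]: clauses=FFTT -> 0
  row 29 [11101]: clauses=TTTT -> 1
  row 30 [11110]: clauses=FFTT -> 0
  row 31 [11111]: clauses=TTTT -> 1
Full result column, 8 rows per line (x1,x2 fixed per line; x3,x4,x5 runs 000..111 left to right):
  rows 0-7 [x1,x2=00]: 00000000  (ones: 0)
  rows 8-15 [x1,x2=01]: 11110101  (ones: 6)
  rows 16-23 [x1,x2=10]: 00000000  (ones: 0)
  rows 24-31 [x1,x2=11]: 01000101  (ones: 3)
Satisfying assignments = 0+6+0+3 = 9

9


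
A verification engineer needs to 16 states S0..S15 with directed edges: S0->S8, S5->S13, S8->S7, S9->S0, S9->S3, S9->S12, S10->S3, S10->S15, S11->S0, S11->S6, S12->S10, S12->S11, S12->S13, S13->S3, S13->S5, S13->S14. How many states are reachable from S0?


BFS from S0:
  layer 0: {S0}
  layer 1: {S8}
  layer 2: {S7}
Reachable set: {S0, S7, S8}
Count = 3

3


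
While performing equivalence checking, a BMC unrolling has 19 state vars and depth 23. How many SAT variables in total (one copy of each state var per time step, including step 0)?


BMC unrolls to depth k, creating one copy of each state var for steps 0..k.
Step count = 23 + 1 = 24 (steps 0 through 23)
Vars per step = 19
Total = 19 * 24 = 456

456


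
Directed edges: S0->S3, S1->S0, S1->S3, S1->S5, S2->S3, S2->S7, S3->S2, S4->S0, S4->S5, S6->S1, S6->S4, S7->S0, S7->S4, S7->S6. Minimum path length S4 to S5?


BFS layer-by-layer from S4:
  dist 0: {S4}
  dist 1: {S0, S5}
  -> S5 reached at distance 1
Shortest path length = 1

1


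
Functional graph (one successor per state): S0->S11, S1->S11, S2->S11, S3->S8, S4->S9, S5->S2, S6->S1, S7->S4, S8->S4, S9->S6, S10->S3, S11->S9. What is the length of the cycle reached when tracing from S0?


Trace from S0 until a state repeats:
  S0 -> S11 -> S9 -> S6 -> S1 -> S11
S11 first seen at step 1, revisited at step 5.
Cycle length = 5 - 1 = 4

4


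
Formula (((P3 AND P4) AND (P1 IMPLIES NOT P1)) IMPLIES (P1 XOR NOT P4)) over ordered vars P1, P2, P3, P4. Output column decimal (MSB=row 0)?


Formula: (((P3 AND P4) AND (P1 IMPLIES NOT P1)) IMPLIES (P1 XOR NOT P4)) over P1, P2, P3, P4 (16 rows)
Evaluate each row (bits = P1,P2,P3,P4, MSB first):
  row 0 [0000]: (((0 AND 0) AND (0 IMPLIES NOT 0)) IMPLIES (0 XOR NOT 0)) -> 1
  row 1 [0001]: (((0 AND 1) AND (0 IMPLIES NOT 0)) IMPLIES (0 XOR NOT 1)) -> 1
  row 2 [0010]: (((1 AND 0) AND (0 IMPLIES NOT 0)) IMPLIES (0 XOR NOT 0)) -> 1
  row 3 [0011]: (((1 AND 1) AND (0 IMPLIES NOT 0)) IMPLIES (0 XOR NOT 1)) -> 0
  row 4 [0100]: (((0 AND 0) AND (0 IMPLIES NOT 0)) IMPLIES (0 XOR NOT 0)) -> 1
  row 5 [0101]: (((0 AND 1) AND (0 IMPLIES NOT 0)) IMPLIES (0 XOR NOT 1)) -> 1
  row 6 [0110]: (((1 AND 0) AND (0 IMPLIES NOT 0)) IMPLIES (0 XOR NOT 0)) -> 1
  row 7 [0111]: (((1 AND 1) AND (0 IMPLIES NOT 0)) IMPLIES (0 XOR NOT 1)) -> 0
  row 8 [1000]: (((0 AND 0) AND (1 IMPLIES NOT 1)) IMPLIES (1 XOR NOT 0)) -> 1
  row 9 [1001]: (((0 AND 1) AND (1 IMPLIES NOT 1)) IMPLIES (1 XOR NOT 1)) -> 1
  row 10 [1010]: (((1 AND 0) AND (1 IMPLIES NOT 1)) IMPLIES (1 XOR NOT 0)) -> 1
  row 11 [1011]: (((1 AND 1) AND (1 IMPLIES NOT 1)) IMPLIES (1 XOR NOT 1)) -> 1
  row 12 [1100]: (((0 AND 0) AND (1 IMPLIES NOT 1)) IMPLIES (1 XOR NOT 0)) -> 1
  row 13 [1101]: (((0 AND 1) AND (1 IMPLIES NOT 1)) IMPLIES (1 XOR NOT 1)) -> 1
  row 14 [1110]: (((1 AND 0) AND (1 IMPLIES NOT 1)) IMPLIES (1 XOR NOT 0)) -> 1
  row 15 [1111]: (((1 AND 1) AND (1 IMPLIES NOT 1)) IMPLIES (1 XOR NOT 1)) -> 1
Full result column, 4 rows per line (P1,P2 fixed per line; P3,P4 runs 00..11 left to right):
  rows 0-3 [P1,P2=00]: 1110  = hex E
  rows 4-7 [P1,P2=01]: 1110  = hex E
  rows 8-11 [P1,P2=10]: 1111  = hex F
  rows 12-15 [P1,P2=11]: 1111  = hex F
Output column (row 0 .. row 15) = 1110111011111111
Output column grouped in 4s = 1110 1110 1111 1111 = 0xEEFF
Convert to decimal digit by digit (value = value*16 + digit):
  E -> 14
  14*16 + 14 (E) = 238
  238*16 + 15 (F) = 3823
  3823*16 + 15 (F) = 61183
Decimal = 61183

61183


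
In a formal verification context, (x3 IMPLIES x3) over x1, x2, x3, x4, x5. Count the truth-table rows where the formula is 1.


Formula: (x3 IMPLIES x3) over 5 vars (32 rows)
Evaluate each row (x1, x2, x3, x4, x5 as bits, MSB first):
  row 0 [00000]: (0 IMPLIES 0) -> 1
  row 1 [00001]: (0 IMPLIES 0) -> 1
  row 2 [00010]: (0 IMPLIES 0) -> 1
  row 3 [00011]: (0 IMPLIES 0) -> 1
  row 4 [00100]: (1 IMPLIES 1) -> 1
  row 5 [00101]: (1 IMPLIES 1) -> 1
  row 6 [00110]: (1 IMPLIES 1) -> 1
  row 7 [00111]: (1 IMPLIES 1) -> 1
  row 8 [01000]: (0 IMPLIES 0) -> 1
  row 9 [01001]: (0 IMPLIES 0) -> 1
  row 10 [01010]: (0 IMPLIES 0) -> 1
  row 11 [01011]: (0 IMPLIES 0) -> 1
  row 12 [01100]: (1 IMPLIES 1) -> 1
  row 13 [01101]: (1 IMPLIES 1) -> 1
  row 14 [01110]: (1 IMPLIES 1) -> 1
  row 15 [01111]: (1 IMPLIES 1) -> 1
  row 16 [10000]: (0 IMPLIES 0) -> 1
  row 17 [10001]: (0 IMPLIES 0) -> 1
  row 18 [10010]: (0 IMPLIES 0) -> 1
  row 19 [10011]: (0 IMPLIES 0) -> 1
  row 20 [10100]: (1 IMPLIES 1) -> 1
  row 21 [10101]: (1 IMPLIES 1) -> 1
  row 22 [10110]: (1 IMPLIES 1) -> 1
  row 23 [10111]: (1 IMPLIES 1) -> 1
  row 24 [11000]: (0 IMPLIES 0) -> 1
  row 25 [11001]: (0 IMPLIES 0) -> 1
  row 26 [11010]: (0 IMPLIES 0) -> 1
  row 27 [11011]: (0 IMPLIES 0) -> 1
  row 28 [11100]: (1 IMPLIES 1) -> 1
  row 29 [11101]: (1 IMPLIES 1) -> 1
  row 30 [11110]: (1 IMPLIES 1) -> 1
  row 31 [11111]: (1 IMPLIES 1) -> 1
Full result column, 8 rows per line (x1,x2 fixed per line; x3,x4,x5 runs 000..111 left to right):
  rows 0-7 [x1,x2=00]: 11111111  (ones: 8)
  rows 8-15 [x1,x2=01]: 11111111  (ones: 8)
  rows 16-23 [x1,x2=10]: 11111111  (ones: 8)
  rows 24-31 [x1,x2=11]: 11111111  (ones: 8)
Count of 1-rows = 8+8+8+8 = 32

32


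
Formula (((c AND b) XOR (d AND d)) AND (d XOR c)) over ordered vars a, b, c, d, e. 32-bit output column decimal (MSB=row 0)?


Formula: (((c AND b) XOR (d AND d)) AND (d XOR c)) over a, b, c, d, e (32 rows)
Evaluate each row (bits = a,b,c,d,e, MSB first):
  row 0 [00000]: (((0 AND 0) XOR (0 AND 0)) AND (0 XOR 0)) -> 0
  row 1 [00001]: (((0 AND 0) XOR (0 AND 0)) AND (0 XOR 0)) -> 0
  row 2 [00010]: (((0 AND 0) XOR (1 AND 1)) AND (1 XOR 0)) -> 1
  row 3 [00011]: (((0 AND 0) XOR (1 AND 1)) AND (1 XOR 0)) -> 1
  row 4 [00100]: (((1 AND 0) XOR (0 AND 0)) AND (0 XOR 1)) -> 0
  row 5 [00101]: (((1 AND 0) XOR (0 AND 0)) AND (0 XOR 1)) -> 0
  row 6 [00110]: (((1 AND 0) XOR (1 AND 1)) AND (1 XOR 1)) -> 0
  row 7 [00111]: (((1 AND 0) XOR (1 AND 1)) AND (1 XOR 1)) -> 0
  row 8 [01000]: (((0 AND 1) XOR (0 AND 0)) AND (0 XOR 0)) -> 0
  row 9 [01001]: (((0 AND 1) XOR (0 AND 0)) AND (0 XOR 0)) -> 0
  row 10 [01010]: (((0 AND 1) XOR (1 AND 1)) AND (1 XOR 0)) -> 1
  row 11 [01011]: (((0 AND 1) XOR (1 AND 1)) AND (1 XOR 0)) -> 1
  row 12 [01100]: (((1 AND 1) XOR (0 AND 0)) AND (0 XOR 1)) -> 1
  row 13 [01101]: (((1 AND 1) XOR (0 AND 0)) AND (0 XOR 1)) -> 1
  row 14 [01110]: (((1 AND 1) XOR (1 AND 1)) AND (1 XOR 1)) -> 0
  row 15 [01111]: (((1 AND 1) XOR (1 AND 1)) AND (1 XOR 1)) -> 0
  row 16 [10000]: (((0 AND 0) XOR (0 AND 0)) AND (0 XOR 0)) -> 0
  row 17 [10001]: (((0 AND 0) XOR (0 AND 0)) AND (0 XOR 0)) -> 0
  row 18 [10010]: (((0 AND 0) XOR (1 AND 1)) AND (1 XOR 0)) -> 1
  row 19 [10011]: (((0 AND 0) XOR (1 AND 1)) AND (1 XOR 0)) -> 1
  row 20 [10100]: (((1 AND 0) XOR (0 AND 0)) AND (0 XOR 1)) -> 0
  row 21 [10101]: (((1 AND 0) XOR (0 AND 0)) AND (0 XOR 1)) -> 0
  row 22 [10110]: (((1 AND 0) XOR (1 AND 1)) AND (1 XOR 1)) -> 0
  row 23 [10111]: (((1 AND 0) XOR (1 AND 1)) AND (1 XOR 1)) -> 0
  row 24 [11000]: (((0 AND 1) XOR (0 AND 0)) AND (0 XOR 0)) -> 0
  row 25 [11001]: (((0 AND 1) XOR (0 AND 0)) AND (0 XOR 0)) -> 0
  row 26 [11010]: (((0 AND 1) XOR (1 AND 1)) AND (1 XOR 0)) -> 1
  row 27 [11011]: (((0 AND 1) XOR (1 AND 1)) AND (1 XOR 0)) -> 1
  row 28 [11100]: (((1 AND 1) XOR (0 AND 0)) AND (0 XOR 1)) -> 1
  row 29 [11101]: (((1 AND 1) XOR (0 AND 0)) AND (0 XOR 1)) -> 1
  row 30 [11110]: (((1 AND 1) XOR (1 AND 1)) AND (1 XOR 1)) -> 0
  row 31 [11111]: (((1 AND 1) XOR (1 AND 1)) AND (1 XOR 1)) -> 0
Full result column, 4 rows per line (a,b,c fixed per line; d,e runs 00..11 left to right):
  rows 0-3 [a,b,c=000]: 0011  = hex 3
  rows 4-7 [a,b,c=001]: 0000  = hex 0
  rows 8-11 [a,b,c=010]: 0011  = hex 3
  rows 12-15 [a,b,c=011]: 1100  = hex C
  rows 16-19 [a,b,c=100]: 0011  = hex 3
  rows 20-23 [a,b,c=101]: 0000  = hex 0
  rows 24-27 [a,b,c=110]: 0011  = hex 3
  rows 28-31 [a,b,c=111]: 1100  = hex C
Output column (row 0 .. row 31) = 00110000001111000011000000111100
Output column grouped in 4s = 0011 0000 0011 1100 0011 0000 0011 1100 = 0x303C303C
Convert to decimal digit by digit (value = value*16 + digit):
  3 -> 3
  3*16 + 0 = 48
  48*16 + 3 = 771
  771*16 + 12 (C) = 12348
  12348*16 + 3 = 197571
  197571*16 + 0 = 3161136
  3161136*16 + 3 = 50578179
  50578179*16 + 12 (C) = 809250876
Decimal = 809250876

809250876


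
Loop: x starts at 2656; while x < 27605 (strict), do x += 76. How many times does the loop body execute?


Step 1: x goes from 2656 toward 27605 by 76; the body runs while x<27605, so iterations = ceil((bound-start)/step)
Step 2: Distance=24949
Step 3: ceil(24949/76)=329

329


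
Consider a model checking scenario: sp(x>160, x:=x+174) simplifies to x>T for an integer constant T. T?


Formula: sp(P, x:=E) = exists old_x. (x = E[old_x/x]) AND P[old_x/x] (old_x is the value of x before the assignment; eliminate old_x by solving x = E[old_x/x] for old_x)
Step 1: Precondition P: x>160, i.e. old_x > 160
Step 2: Assignment gives x = old_x + 174, so old_x = x - 174
Step 3: Substitute into P: x - 174 > 160
Step 4: Simplify: x > 160+174 = 334

334


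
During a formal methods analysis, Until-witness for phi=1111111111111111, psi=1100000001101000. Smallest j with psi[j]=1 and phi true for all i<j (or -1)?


(phi U psi) at 0: need smallest j with psi[j]=1 and phi[i]=1 for all i in [0,j).
Scan from step 0:
  step 0: psi=1 and phi held for [0,0) -> witness found
Witness step = 0

0


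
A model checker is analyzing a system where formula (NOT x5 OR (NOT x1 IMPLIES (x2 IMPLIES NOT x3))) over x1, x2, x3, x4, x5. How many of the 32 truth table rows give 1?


Formula: (NOT x5 OR (NOT x1 IMPLIES (x2 IMPLIES NOT x3))) over 5 vars (32 rows)
Evaluate each row (x1, x2, x3, x4, x5 as bits, MSB first):
  row 0 [00000]: (NOT 0 OR (NOT 0 IMPLIES (0 IMPLIES NOT 0))) -> 1
  row 1 [00001]: (NOT 1 OR (NOT 0 IMPLIES (0 IMPLIES NOT 0))) -> 1
  row 2 [00010]: (NOT 0 OR (NOT 0 IMPLIES (0 IMPLIES NOT 0))) -> 1
  row 3 [00011]: (NOT 1 OR (NOT 0 IMPLIES (0 IMPLIES NOT 0))) -> 1
  row 4 [00100]: (NOT 0 OR (NOT 0 IMPLIES (0 IMPLIES NOT 1))) -> 1
  row 5 [00101]: (NOT 1 OR (NOT 0 IMPLIES (0 IMPLIES NOT 1))) -> 1
  row 6 [00110]: (NOT 0 OR (NOT 0 IMPLIES (0 IMPLIES NOT 1))) -> 1
  row 7 [00111]: (NOT 1 OR (NOT 0 IMPLIES (0 IMPLIES NOT 1))) -> 1
  row 8 [01000]: (NOT 0 OR (NOT 0 IMPLIES (1 IMPLIES NOT 0))) -> 1
  row 9 [01001]: (NOT 1 OR (NOT 0 IMPLIES (1 IMPLIES NOT 0))) -> 1
  row 10 [01010]: (NOT 0 OR (NOT 0 IMPLIES (1 IMPLIES NOT 0))) -> 1
  row 11 [01011]: (NOT 1 OR (NOT 0 IMPLIES (1 IMPLIES NOT 0))) -> 1
  row 12 [01100]: (NOT 0 OR (NOT 0 IMPLIES (1 IMPLIES NOT 1))) -> 1
  row 13 [01101]: (NOT 1 OR (NOT 0 IMPLIES (1 IMPLIES NOT 1))) -> 0
  row 14 [01110]: (NOT 0 OR (NOT 0 IMPLIES (1 IMPLIES NOT 1))) -> 1
  row 15 [01111]: (NOT 1 OR (NOT 0 IMPLIES (1 IMPLIES NOT 1))) -> 0
  row 16 [10000]: (NOT 0 OR (NOT 1 IMPLIES (0 IMPLIES NOT 0))) -> 1
  row 17 [10001]: (NOT 1 OR (NOT 1 IMPLIES (0 IMPLIES NOT 0))) -> 1
  row 18 [10010]: (NOT 0 OR (NOT 1 IMPLIES (0 IMPLIES NOT 0))) -> 1
  row 19 [10011]: (NOT 1 OR (NOT 1 IMPLIES (0 IMPLIES NOT 0))) -> 1
  row 20 [10100]: (NOT 0 OR (NOT 1 IMPLIES (0 IMPLIES NOT 1))) -> 1
  row 21 [10101]: (NOT 1 OR (NOT 1 IMPLIES (0 IMPLIES NOT 1))) -> 1
  row 22 [10110]: (NOT 0 OR (NOT 1 IMPLIES (0 IMPLIES NOT 1))) -> 1
  row 23 [10111]: (NOT 1 OR (NOT 1 IMPLIES (0 IMPLIES NOT 1))) -> 1
  row 24 [11000]: (NOT 0 OR (NOT 1 IMPLIES (1 IMPLIES NOT 0))) -> 1
  row 25 [11001]: (NOT 1 OR (NOT 1 IMPLIES (1 IMPLIES NOT 0))) -> 1
  row 26 [11010]: (NOT 0 OR (NOT 1 IMPLIES (1 IMPLIES NOT 0))) -> 1
  row 27 [11011]: (NOT 1 OR (NOT 1 IMPLIES (1 IMPLIES NOT 0))) -> 1
  row 28 [11100]: (NOT 0 OR (NOT 1 IMPLIES (1 IMPLIES NOT 1))) -> 1
  row 29 [11101]: (NOT 1 OR (NOT 1 IMPLIES (1 IMPLIES NOT 1))) -> 1
  row 30 [11110]: (NOT 0 OR (NOT 1 IMPLIES (1 IMPLIES NOT 1))) -> 1
  row 31 [11111]: (NOT 1 OR (NOT 1 IMPLIES (1 IMPLIES NOT 1))) -> 1
Full result column, 8 rows per line (x1,x2 fixed per line; x3,x4,x5 runs 000..111 left to right):
  rows 0-7 [x1,x2=00]: 11111111  (ones: 8)
  rows 8-15 [x1,x2=01]: 11111010  (ones: 6)
  rows 16-23 [x1,x2=10]: 11111111  (ones: 8)
  rows 24-31 [x1,x2=11]: 11111111  (ones: 8)
Count of 1-rows = 8+6+8+8 = 30

30


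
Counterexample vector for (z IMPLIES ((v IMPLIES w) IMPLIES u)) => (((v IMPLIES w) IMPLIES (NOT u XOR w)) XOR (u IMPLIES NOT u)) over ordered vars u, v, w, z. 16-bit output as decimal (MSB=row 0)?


F1 = (z IMPLIES ((v IMPLIES w) IMPLIES u))
F2 = (((v IMPLIES w) IMPLIES (NOT u XOR w)) XOR (u IMPLIES NOT u))
Counterexample to F1=>F2 is where F1=1 and F2=0.
Evaluate each row (bits = u,v,w,z, MSB first):
  row 0 [0000]: F1=1 F2=0 -> F1&~F2 -> 1
  row 1 [0001]: F1=0 F2=0 -> F1&~F2 -> 0
  row 2 [0010]: F1=1 F2=1 -> F1&~F2 -> 0
  row 3 [0011]: F1=0 F2=1 -> F1&~F2 -> 0
  row 4 [0100]: F1=1 F2=0 -> F1&~F2 -> 1
  row 5 [0101]: F1=1 F2=0 -> F1&~F2 -> 1
  row 6 [0110]: F1=1 F2=1 -> F1&~F2 -> 0
  row 7 [0111]: F1=0 F2=1 -> F1&~F2 -> 0
  row 8 [1000]: F1=1 F2=0 -> F1&~F2 -> 1
  row 9 [1001]: F1=1 F2=0 -> F1&~F2 -> 1
  row 10 [1010]: F1=1 F2=1 -> F1&~F2 -> 0
  row 11 [1011]: F1=1 F2=1 -> F1&~F2 -> 0
  row 12 [1100]: F1=1 F2=1 -> F1&~F2 -> 0
  row 13 [1101]: F1=1 F2=1 -> F1&~F2 -> 0
  row 14 [1110]: F1=1 F2=1 -> F1&~F2 -> 0
  row 15 [1111]: F1=1 F2=1 -> F1&~F2 -> 0
Full result column, 4 rows per line (u,v fixed per line; w,z runs 00..11 left to right):
  rows 0-3 [u,v=00]: 1000  = hex 8
  rows 4-7 [u,v=01]: 1100  = hex C
  rows 8-11 [u,v=10]: 1100  = hex C
  rows 12-15 [u,v=11]: 0000  = hex 0
Counterexample vector (row 0 .. row 15) = 1000110011000000
Output column grouped in 4s = 1000 1100 1100 0000 = 0x8CC0
Convert to decimal digit by digit (value = value*16 + digit):
  8 -> 8
  8*16 + 12 (C) = 140
  140*16 + 12 (C) = 2252
  2252*16 + 0 = 36032
Decimal = 36032

36032


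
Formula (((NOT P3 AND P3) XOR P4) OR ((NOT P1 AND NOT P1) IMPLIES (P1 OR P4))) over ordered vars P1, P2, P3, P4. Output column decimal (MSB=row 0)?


Formula: (((NOT P3 AND P3) XOR P4) OR ((NOT P1 AND NOT P1) IMPLIES (P1 OR P4))) over P1, P2, P3, P4 (16 rows)
Evaluate each row (bits = P1,P2,P3,P4, MSB first):
  row 0 [0000]: (((NOT 0 AND 0) XOR 0) OR ((NOT 0 AND NOT 0) IMPLIES (0 OR 0))) -> 0
  row 1 [0001]: (((NOT 0 AND 0) XOR 1) OR ((NOT 0 AND NOT 0) IMPLIES (0 OR 1))) -> 1
  row 2 [0010]: (((NOT 1 AND 1) XOR 0) OR ((NOT 0 AND NOT 0) IMPLIES (0 OR 0))) -> 0
  row 3 [0011]: (((NOT 1 AND 1) XOR 1) OR ((NOT 0 AND NOT 0) IMPLIES (0 OR 1))) -> 1
  row 4 [0100]: (((NOT 0 AND 0) XOR 0) OR ((NOT 0 AND NOT 0) IMPLIES (0 OR 0))) -> 0
  row 5 [0101]: (((NOT 0 AND 0) XOR 1) OR ((NOT 0 AND NOT 0) IMPLIES (0 OR 1))) -> 1
  row 6 [0110]: (((NOT 1 AND 1) XOR 0) OR ((NOT 0 AND NOT 0) IMPLIES (0 OR 0))) -> 0
  row 7 [0111]: (((NOT 1 AND 1) XOR 1) OR ((NOT 0 AND NOT 0) IMPLIES (0 OR 1))) -> 1
  row 8 [1000]: (((NOT 0 AND 0) XOR 0) OR ((NOT 1 AND NOT 1) IMPLIES (1 OR 0))) -> 1
  row 9 [1001]: (((NOT 0 AND 0) XOR 1) OR ((NOT 1 AND NOT 1) IMPLIES (1 OR 1))) -> 1
  row 10 [1010]: (((NOT 1 AND 1) XOR 0) OR ((NOT 1 AND NOT 1) IMPLIES (1 OR 0))) -> 1
  row 11 [1011]: (((NOT 1 AND 1) XOR 1) OR ((NOT 1 AND NOT 1) IMPLIES (1 OR 1))) -> 1
  row 12 [1100]: (((NOT 0 AND 0) XOR 0) OR ((NOT 1 AND NOT 1) IMPLIES (1 OR 0))) -> 1
  row 13 [1101]: (((NOT 0 AND 0) XOR 1) OR ((NOT 1 AND NOT 1) IMPLIES (1 OR 1))) -> 1
  row 14 [1110]: (((NOT 1 AND 1) XOR 0) OR ((NOT 1 AND NOT 1) IMPLIES (1 OR 0))) -> 1
  row 15 [1111]: (((NOT 1 AND 1) XOR 1) OR ((NOT 1 AND NOT 1) IMPLIES (1 OR 1))) -> 1
Full result column, 4 rows per line (P1,P2 fixed per line; P3,P4 runs 00..11 left to right):
  rows 0-3 [P1,P2=00]: 0101  = hex 5
  rows 4-7 [P1,P2=01]: 0101  = hex 5
  rows 8-11 [P1,P2=10]: 1111  = hex F
  rows 12-15 [P1,P2=11]: 1111  = hex F
Output column (row 0 .. row 15) = 0101010111111111
Output column grouped in 4s = 0101 0101 1111 1111 = 0x55FF
Convert to decimal digit by digit (value = value*16 + digit):
  5 -> 5
  5*16 + 5 = 85
  85*16 + 15 (F) = 1375
  1375*16 + 15 (F) = 22015
Decimal = 22015

22015


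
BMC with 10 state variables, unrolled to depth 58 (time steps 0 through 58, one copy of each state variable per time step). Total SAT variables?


BMC unrolls to depth k, creating one copy of each state var for steps 0..k.
Step count = 58 + 1 = 59 (steps 0 through 58)
Vars per step = 10
Total = 10 * 59 = 590

590


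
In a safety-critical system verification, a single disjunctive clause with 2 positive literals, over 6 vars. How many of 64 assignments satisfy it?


Step 1: Total=2^6=64
Step 2: Unsat when all 2 false: 2^4=16
Step 3: Sat=64-16=48

48


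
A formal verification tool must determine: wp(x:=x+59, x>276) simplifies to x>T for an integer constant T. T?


Formula: wp(x:=E, P) = P[E/x] (substitute E for x in postcondition)
Step 1: Postcondition: x>276
Step 2: Substitute x+59 for x: x+59>276
Step 3: Solve for x: x > 276-59 = 217

217


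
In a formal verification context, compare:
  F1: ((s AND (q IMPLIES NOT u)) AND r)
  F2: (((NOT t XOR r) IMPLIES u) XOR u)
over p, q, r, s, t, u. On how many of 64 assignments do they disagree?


F1 = ((s AND (q IMPLIES NOT u)) AND r)
F2 = (((NOT t XOR r) IMPLIES u) XOR u)
Evaluate both on each of 64 rows (bits = p,q,r,s,t,u):
  row 0 [000000]: F1=0 F2=0 -> 0
  row 1 [000001]: F1=0 F2=0 -> 0
  row 2 [000010]: F1=0 F2=1 (differ) -> 1
  row 3 [000011]: F1=0 F2=0 -> 0
  row 4 [000100]: F1=0 F2=0 -> 0
  (every remaining row is evaluated the same way; all 64 results are listed next)
Full result column, 8 rows per line (p,q,r fixed per line; s,t,u runs 000..111 left to right):
  rows 0-7 [p,q,r=000]: 00100010  (ones: 2)
  rows 8-15 [p,q,r=001]: 10000111  (ones: 4)
  rows 16-23 [p,q,r=010]: 00100010  (ones: 2)
  rows 24-31 [p,q,r=011]: 10000010  (ones: 2)
  rows 32-39 [p,q,r=100]: 00100010  (ones: 2)
  rows 40-47 [p,q,r=101]: 10000111  (ones: 4)
  rows 48-55 [p,q,r=110]: 00100010  (ones: 2)
  rows 56-63 [p,q,r=111]: 10000010  (ones: 2)
Disagreements = 2+4+2+2+2+4+2+2 = 20

20


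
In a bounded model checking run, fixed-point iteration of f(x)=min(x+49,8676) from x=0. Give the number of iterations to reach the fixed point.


Step 1: x=0, cap=8676, increment=49
Step 2: x grows by 49 each step until capped at 8676; fixed point is x=8676
Step 3: iterations = ceil(8676/49) = 178

178


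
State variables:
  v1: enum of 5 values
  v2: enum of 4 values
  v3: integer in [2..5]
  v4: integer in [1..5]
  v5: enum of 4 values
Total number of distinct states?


State space = product of domain sizes of all variables.
Domain sizes:
  v1 (enum of 5 values): 5
  v2 (enum of 4 values): 4
  v3 (integer in [2..5]): 4
  v4 (integer in [1..5]): 5
  v5 (enum of 4 values): 4
Product = 5 * 4 * 4 * 5 * 4 = 1600

1600


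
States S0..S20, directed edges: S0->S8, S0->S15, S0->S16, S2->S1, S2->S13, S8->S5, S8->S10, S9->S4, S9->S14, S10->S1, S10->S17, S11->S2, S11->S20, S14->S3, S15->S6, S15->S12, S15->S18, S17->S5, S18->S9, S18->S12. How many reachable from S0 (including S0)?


BFS from S0:
  layer 0: {S0}
  layer 1: {S8, S15, S16}
  layer 2: {S5, S6, S10, S12, S18}
  layer 3: {S1, S9, S17}
  layer 4: {S4, S14}
  layer 5: {S3}
Reachable set: {S0, S1, S3, S4, S5, S6, S8, S9, S10, S12, S14, S15, S16, S17, S18}
Count = 15

15


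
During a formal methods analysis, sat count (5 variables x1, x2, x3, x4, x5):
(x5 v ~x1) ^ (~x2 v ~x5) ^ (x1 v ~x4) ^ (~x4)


CNF with 4 clauses over 5 vars (32 assignments).
An assignment satisfies CNF iff every clause has >=1 true literal.
Check each row (bits = x1,x2,x3,x4,x5; clause T/F shown):
  row 0 [00000]: clauses=TTTT -> 1
  row 1 [00001]: clauses=TTTT -> 1
  row 2 [00010]: clauses=TTFF -> 0
  row 3 [00011]: clauses=TTFF -> 0
  row 4 [00100]: clauses=TTTT -> 1
  row 5 [00101]: clauses=TTTT -> 1
  row 6 [00110]: clauses=TTFF -> 0
  row 7 [00111]: clauses=TTFF -> 0
  row 8 [01000]: clauses=TTTT -> 1
  row 9 [01001]: clauses=TFTT -> 0
  row 10 [01010]: clauses=TTFF -> 0
  row 11 [01011]: clauses=TFFF -> 0
  row 12 [01100]: clauses=TTTT -> 1
  row 13 [01101]: clauses=TFTT -> 0
  row 14 [01110]: clauses=TTFF -> 0
  row 15 [01111]: clauses=TFFF -> 0
  row 16 [10000]: clauses=FTTT -> 0
  row 17 [10001]: clauses=TTTT -> 1
  row 18 [10010]: clauses=FTTF -> 0
  row 19 [10011]: clauses=TTTF -> 0
  row 20 [10100]: clauses=FTTT -> 0
  row 21 [10101]: clauses=TTTT -> 1
  row 22 [10110]: clauses=FTTF -> 0
  row 23 [10111]: clauses=TTTF -> 0
  row 24 [11000]: clauses=FTTT -> 0
  row 25 [11001]: clauses=TFTT -> 0
  row 26 [11010]: clauses=FTTF -> 0
  row 27 [11011]: clauses=TFTF -> 0
  row 28 [11100]: clauses=FTTT -> 0
  row 29 [11101]: clauses=TFTT -> 0
  row 30 [11110]: clauses=FTTF -> 0
  row 31 [11111]: clauses=TFTF -> 0
Full result column, 8 rows per line (x1,x2 fixed per line; x3,x4,x5 runs 000..111 left to right):
  rows 0-7 [x1,x2=00]: 11001100  (ones: 4)
  rows 8-15 [x1,x2=01]: 10001000  (ones: 2)
  rows 16-23 [x1,x2=10]: 01000100  (ones: 2)
  rows 24-31 [x1,x2=11]: 00000000  (ones: 0)
Satisfying assignments = 4+2+2+0 = 8

8


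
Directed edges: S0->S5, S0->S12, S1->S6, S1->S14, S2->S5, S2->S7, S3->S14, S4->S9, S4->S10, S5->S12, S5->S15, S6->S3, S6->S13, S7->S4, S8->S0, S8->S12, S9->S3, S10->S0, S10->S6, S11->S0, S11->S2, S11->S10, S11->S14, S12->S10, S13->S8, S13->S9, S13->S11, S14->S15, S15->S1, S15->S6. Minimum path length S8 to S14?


BFS layer-by-layer from S8:
  dist 0: {S8}
  dist 1: {S0, S12}
  dist 2: {S5, S10}
  dist 3: {S6, S15}
  dist 4: {S1, S3, S13}
  dist 5: {S9, S11, S14}
  -> S14 reached at distance 5
Shortest path length = 5

5


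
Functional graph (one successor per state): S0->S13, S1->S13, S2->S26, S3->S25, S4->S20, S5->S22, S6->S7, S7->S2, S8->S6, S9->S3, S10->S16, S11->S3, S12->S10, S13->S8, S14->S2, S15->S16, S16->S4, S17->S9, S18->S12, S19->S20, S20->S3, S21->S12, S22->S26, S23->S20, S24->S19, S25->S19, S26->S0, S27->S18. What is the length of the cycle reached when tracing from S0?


Trace from S0 until a state repeats:
  S0 -> S13 -> S8 -> S6 -> S7 -> S2 -> S26 -> S0
S0 first seen at step 0, revisited at step 7.
Cycle length = 7 - 0 = 7

7


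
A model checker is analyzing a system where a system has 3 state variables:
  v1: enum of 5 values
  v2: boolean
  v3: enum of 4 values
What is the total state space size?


State space = product of domain sizes of all variables.
Domain sizes:
  v1 (enum of 5 values): 5
  v2 (boolean): 2
  v3 (enum of 4 values): 4
Product = 5 * 2 * 4 = 40

40


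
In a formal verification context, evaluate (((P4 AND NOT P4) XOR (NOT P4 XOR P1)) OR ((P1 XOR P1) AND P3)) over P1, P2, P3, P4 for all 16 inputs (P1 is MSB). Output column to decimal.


Formula: (((P4 AND NOT P4) XOR (NOT P4 XOR P1)) OR ((P1 XOR P1) AND P3)) over P1, P2, P3, P4 (16 rows)
Evaluate each row (bits = P1,P2,P3,P4, MSB first):
  row 0 [0000]: (((0 AND NOT 0) XOR (NOT 0 XOR 0)) OR ((0 XOR 0) AND 0)) -> 1
  row 1 [0001]: (((1 AND NOT 1) XOR (NOT 1 XOR 0)) OR ((0 XOR 0) AND 0)) -> 0
  row 2 [0010]: (((0 AND NOT 0) XOR (NOT 0 XOR 0)) OR ((0 XOR 0) AND 1)) -> 1
  row 3 [0011]: (((1 AND NOT 1) XOR (NOT 1 XOR 0)) OR ((0 XOR 0) AND 1)) -> 0
  row 4 [0100]: (((0 AND NOT 0) XOR (NOT 0 XOR 0)) OR ((0 XOR 0) AND 0)) -> 1
  row 5 [0101]: (((1 AND NOT 1) XOR (NOT 1 XOR 0)) OR ((0 XOR 0) AND 0)) -> 0
  row 6 [0110]: (((0 AND NOT 0) XOR (NOT 0 XOR 0)) OR ((0 XOR 0) AND 1)) -> 1
  row 7 [0111]: (((1 AND NOT 1) XOR (NOT 1 XOR 0)) OR ((0 XOR 0) AND 1)) -> 0
  row 8 [1000]: (((0 AND NOT 0) XOR (NOT 0 XOR 1)) OR ((1 XOR 1) AND 0)) -> 0
  row 9 [1001]: (((1 AND NOT 1) XOR (NOT 1 XOR 1)) OR ((1 XOR 1) AND 0)) -> 1
  row 10 [1010]: (((0 AND NOT 0) XOR (NOT 0 XOR 1)) OR ((1 XOR 1) AND 1)) -> 0
  row 11 [1011]: (((1 AND NOT 1) XOR (NOT 1 XOR 1)) OR ((1 XOR 1) AND 1)) -> 1
  row 12 [1100]: (((0 AND NOT 0) XOR (NOT 0 XOR 1)) OR ((1 XOR 1) AND 0)) -> 0
  row 13 [1101]: (((1 AND NOT 1) XOR (NOT 1 XOR 1)) OR ((1 XOR 1) AND 0)) -> 1
  row 14 [1110]: (((0 AND NOT 0) XOR (NOT 0 XOR 1)) OR ((1 XOR 1) AND 1)) -> 0
  row 15 [1111]: (((1 AND NOT 1) XOR (NOT 1 XOR 1)) OR ((1 XOR 1) AND 1)) -> 1
Full result column, 4 rows per line (P1,P2 fixed per line; P3,P4 runs 00..11 left to right):
  rows 0-3 [P1,P2=00]: 1010  = hex A
  rows 4-7 [P1,P2=01]: 1010  = hex A
  rows 8-11 [P1,P2=10]: 0101  = hex 5
  rows 12-15 [P1,P2=11]: 0101  = hex 5
Output column (row 0 .. row 15) = 1010101001010101
Output column grouped in 4s = 1010 1010 0101 0101 = 0xAA55
Convert to decimal digit by digit (value = value*16 + digit):
  A -> 10
  10*16 + 10 (A) = 170
  170*16 + 5 = 2725
  2725*16 + 5 = 43605
Decimal = 43605

43605


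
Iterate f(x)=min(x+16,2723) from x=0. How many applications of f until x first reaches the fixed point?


Step 1: x=0, cap=2723, increment=16
Step 2: x grows by 16 each step until capped at 2723; fixed point is x=2723
Step 3: iterations = ceil(2723/16) = 171

171


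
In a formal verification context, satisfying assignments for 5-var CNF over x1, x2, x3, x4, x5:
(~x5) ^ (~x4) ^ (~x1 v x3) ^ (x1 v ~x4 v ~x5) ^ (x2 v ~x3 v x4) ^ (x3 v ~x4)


CNF with 6 clauses over 5 vars (32 assignments).
An assignment satisfies CNF iff every clause has >=1 true literal.
Check each row (bits = x1,x2,x3,x4,x5; clause T/F shown):
  row 0 [00000]: clauses=TTTTTT -> 1
  row 1 [00001]: clauses=FTTTTT -> 0
  row 2 [00010]: clauses=TFTTTF -> 0
  row 3 [00011]: clauses=FFTFTF -> 0
  row 4 [00100]: clauses=TTTTFT -> 0
  row 5 [00101]: clauses=FTTTFT -> 0
  row 6 [00110]: clauses=TFTTTT -> 0
  row 7 [00111]: clauses=FFTFTT -> 0
  row 8 [01000]: clauses=TTTTTT -> 1
  row 9 [01001]: clauses=FTTTTT -> 0
  row 10 [01010]: clauses=TFTTTF -> 0
  row 11 [01011]: clauses=FFTFTF -> 0
  row 12 [01100]: clauses=TTTTTT -> 1
  row 13 [01101]: clauses=FTTTTT -> 0
  row 14 [01110]: clauses=TFTTTT -> 0
  row 15 [01111]: clauses=FFTFTT -> 0
  row 16 [10000]: clauses=TTFTTT -> 0
  row 17 [10001]: clauses=FTFTTT -> 0
  row 18 [10010]: clauses=TFFTTF -> 0
  row 19 [10011]: clauses=FFFTTF -> 0
  row 20 [10100]: clauses=TTTTFT -> 0
  row 21 [10101]: clauses=FTTTFT -> 0
  row 22 [10110]: clauses=TFTTTT -> 0
  row 23 [10111]: clauses=FFTTTT -> 0
  row 24 [11000]: clauses=TTFTTT -> 0
  row 25 [11001]: clauses=FTFTTT -> 0
  row 26 [11010]: clauses=TFFTTF -> 0
  row 27 [11011]: clauses=FFFTTF -> 0
  row 28 [11100]: clauses=TTTTTT -> 1
  row 29 [11101]: clauses=FTTTTT -> 0
  row 30 [11110]: clauses=TFTTTT -> 0
  row 31 [11111]: clauses=FFTTTT -> 0
Full result column, 8 rows per line (x1,x2 fixed per line; x3,x4,x5 runs 000..111 left to right):
  rows 0-7 [x1,x2=00]: 10000000  (ones: 1)
  rows 8-15 [x1,x2=01]: 10001000  (ones: 2)
  rows 16-23 [x1,x2=10]: 00000000  (ones: 0)
  rows 24-31 [x1,x2=11]: 00001000  (ones: 1)
Satisfying assignments = 1+2+0+1 = 4

4


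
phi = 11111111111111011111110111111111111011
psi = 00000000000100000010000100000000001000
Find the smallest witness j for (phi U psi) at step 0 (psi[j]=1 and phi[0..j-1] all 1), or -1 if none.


(phi U psi) at 0: need smallest j with psi[j]=1 and phi[i]=1 for all i in [0,j).
Scan from step 0:
  step 0: phi=1, psi=0 -> continue
  step 1: phi=1, psi=0 -> continue
  step 2: phi=1, psi=0 -> continue
  step 3: phi=1, psi=0 -> continue
  step 11: psi=1 and phi held for [0,11) -> witness found
Witness step = 11

11


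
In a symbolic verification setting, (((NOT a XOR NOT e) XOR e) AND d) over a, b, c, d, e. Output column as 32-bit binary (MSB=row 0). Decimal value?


Formula: (((NOT a XOR NOT e) XOR e) AND d) over a, b, c, d, e (32 rows)
Evaluate each row (bits = a,b,c,d,e, MSB first):
  row 0 [00000]: (((NOT 0 XOR NOT 0) XOR 0) AND 0) -> 0
  row 1 [00001]: (((NOT 0 XOR NOT 1) XOR 1) AND 0) -> 0
  row 2 [00010]: (((NOT 0 XOR NOT 0) XOR 0) AND 1) -> 0
  row 3 [00011]: (((NOT 0 XOR NOT 1) XOR 1) AND 1) -> 0
  row 4 [00100]: (((NOT 0 XOR NOT 0) XOR 0) AND 0) -> 0
  row 5 [00101]: (((NOT 0 XOR NOT 1) XOR 1) AND 0) -> 0
  row 6 [00110]: (((NOT 0 XOR NOT 0) XOR 0) AND 1) -> 0
  row 7 [00111]: (((NOT 0 XOR NOT 1) XOR 1) AND 1) -> 0
  row 8 [01000]: (((NOT 0 XOR NOT 0) XOR 0) AND 0) -> 0
  row 9 [01001]: (((NOT 0 XOR NOT 1) XOR 1) AND 0) -> 0
  row 10 [01010]: (((NOT 0 XOR NOT 0) XOR 0) AND 1) -> 0
  row 11 [01011]: (((NOT 0 XOR NOT 1) XOR 1) AND 1) -> 0
  row 12 [01100]: (((NOT 0 XOR NOT 0) XOR 0) AND 0) -> 0
  row 13 [01101]: (((NOT 0 XOR NOT 1) XOR 1) AND 0) -> 0
  row 14 [01110]: (((NOT 0 XOR NOT 0) XOR 0) AND 1) -> 0
  row 15 [01111]: (((NOT 0 XOR NOT 1) XOR 1) AND 1) -> 0
  row 16 [10000]: (((NOT 1 XOR NOT 0) XOR 0) AND 0) -> 0
  row 17 [10001]: (((NOT 1 XOR NOT 1) XOR 1) AND 0) -> 0
  row 18 [10010]: (((NOT 1 XOR NOT 0) XOR 0) AND 1) -> 1
  row 19 [10011]: (((NOT 1 XOR NOT 1) XOR 1) AND 1) -> 1
  row 20 [10100]: (((NOT 1 XOR NOT 0) XOR 0) AND 0) -> 0
  row 21 [10101]: (((NOT 1 XOR NOT 1) XOR 1) AND 0) -> 0
  row 22 [10110]: (((NOT 1 XOR NOT 0) XOR 0) AND 1) -> 1
  row 23 [10111]: (((NOT 1 XOR NOT 1) XOR 1) AND 1) -> 1
  row 24 [11000]: (((NOT 1 XOR NOT 0) XOR 0) AND 0) -> 0
  row 25 [11001]: (((NOT 1 XOR NOT 1) XOR 1) AND 0) -> 0
  row 26 [11010]: (((NOT 1 XOR NOT 0) XOR 0) AND 1) -> 1
  row 27 [11011]: (((NOT 1 XOR NOT 1) XOR 1) AND 1) -> 1
  row 28 [11100]: (((NOT 1 XOR NOT 0) XOR 0) AND 0) -> 0
  row 29 [11101]: (((NOT 1 XOR NOT 1) XOR 1) AND 0) -> 0
  row 30 [11110]: (((NOT 1 XOR NOT 0) XOR 0) AND 1) -> 1
  row 31 [11111]: (((NOT 1 XOR NOT 1) XOR 1) AND 1) -> 1
Full result column, 4 rows per line (a,b,c fixed per line; d,e runs 00..11 left to right):
  rows 0-3 [a,b,c=000]: 0000  = hex 0
  rows 4-7 [a,b,c=001]: 0000  = hex 0
  rows 8-11 [a,b,c=010]: 0000  = hex 0
  rows 12-15 [a,b,c=011]: 0000  = hex 0
  rows 16-19 [a,b,c=100]: 0011  = hex 3
  rows 20-23 [a,b,c=101]: 0011  = hex 3
  rows 24-27 [a,b,c=110]: 0011  = hex 3
  rows 28-31 [a,b,c=111]: 0011  = hex 3
Output column (row 0 .. row 31) = 00000000000000000011001100110011
Output column grouped in 4s = 0000 0000 0000 0000 0011 0011 0011 0011 = 0x00003333
Convert to decimal digit by digit (value = value*16 + digit):
  0 -> 0
  0*16 + 0 = 0
  0*16 + 0 = 0
  0*16 + 0 = 0
  0*16 + 3 = 3
  3*16 + 3 = 51
  51*16 + 3 = 819
  819*16 + 3 = 13107
Decimal = 13107

13107
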